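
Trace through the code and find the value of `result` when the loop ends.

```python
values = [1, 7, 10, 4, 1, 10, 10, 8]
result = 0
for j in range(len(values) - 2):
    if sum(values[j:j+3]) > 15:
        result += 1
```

Let's trace through this code step by step.

Initialize: values = [1, 7, 10, 4, 1, 10, 10, 8]
Initialize: result = 0
Entering loop: for j in range(len(values) - 2):
After iteration 1: j = 0, result = 1
After iteration 2: j = 1, result = 2
After iteration 3: j = 2, result = 2
After iteration 4: j = 3, result = 2
After iteration 5: j = 4, result = 3
After iteration 6: j = 5, result = 4
Loop ends.

Final answer: 4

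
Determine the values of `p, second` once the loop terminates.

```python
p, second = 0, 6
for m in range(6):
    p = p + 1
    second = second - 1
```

Let's trace through this code step by step.

Initialize: p = 0
Initialize: second = 6
Entering loop: for m in range(6):
After iteration 1: m = 0, p = 1, second = 5
After iteration 2: m = 1, p = 2, second = 4
After iteration 3: m = 2, p = 3, second = 3
After iteration 4: m = 3, p = 4, second = 2
After iteration 5: m = 4, p = 5, second = 1
After iteration 6: m = 5, p = 6, second = 0
Loop ends.

Final answer: 6, 0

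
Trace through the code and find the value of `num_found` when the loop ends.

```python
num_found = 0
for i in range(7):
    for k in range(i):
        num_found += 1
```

Let's trace through this code step by step.

Initialize: num_found = 0
Entering loop: for i in range(7):
After iteration 1: i = 0, num_found = 0
After iteration 2: i = 1, num_found = 1, k = 0
After iteration 3: i = 2, num_found = 3, k = 1
After iteration 4: i = 3, num_found = 6, k = 2
After iteration 5: i = 4, num_found = 10, k = 3
After iteration 6: i = 5, num_found = 15, k = 4
After iteration 7: i = 6, num_found = 21, k = 5
Loop ends.

Final answer: 21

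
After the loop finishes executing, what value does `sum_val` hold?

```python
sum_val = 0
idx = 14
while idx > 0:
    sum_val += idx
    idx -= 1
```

Let's trace through this code step by step.

Initialize: sum_val = 0
Initialize: idx = 14
Entering loop: while idx > 0:
After iteration 1: sum_val = 14, idx = 13
After iteration 2: sum_val = 27, idx = 12
After iteration 3: sum_val = 39, idx = 11
After iteration 4: sum_val = 50, idx = 10
After iteration 5: sum_val = 60, idx = 9
After iteration 6: sum_val = 69, idx = 8
After iteration 7: sum_val = 77, idx = 7
After iteration 8: sum_val = 84, idx = 6
After iteration 9: sum_val = 90, idx = 5
After iteration 10: sum_val = 95, idx = 4
After iteration 11: sum_val = 99, idx = 3
After iteration 12: sum_val = 102, idx = 2
After iteration 13: sum_val = 104, idx = 1
After iteration 14: sum_val = 105, idx = 0
Loop ends.

Final answer: 105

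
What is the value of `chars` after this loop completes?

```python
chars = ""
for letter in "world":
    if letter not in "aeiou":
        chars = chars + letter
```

Let's trace through this code step by step.

Initialize: chars = ''
Entering loop: for letter in "world":
After iteration 1: letter = 'w', chars = 'w'
After iteration 2: letter = 'o', chars = 'w'
After iteration 3: letter = 'r', chars = 'wr'
After iteration 4: letter = 'l', chars = 'wrl'
After iteration 5: letter = 'd', chars = 'wrld'
Loop ends.

Final answer: 'wrld'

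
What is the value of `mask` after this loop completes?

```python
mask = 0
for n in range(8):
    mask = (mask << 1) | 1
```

Let's trace through this code step by step.

Initialize: mask = 0
Entering loop: for n in range(8):
After iteration 1: n = 0, mask = 1
After iteration 2: n = 1, mask = 3
After iteration 3: n = 2, mask = 7
After iteration 4: n = 3, mask = 15
After iteration 5: n = 4, mask = 31
After iteration 6: n = 5, mask = 63
After iteration 7: n = 6, mask = 127
After iteration 8: n = 7, mask = 255
Loop ends.

Final answer: 255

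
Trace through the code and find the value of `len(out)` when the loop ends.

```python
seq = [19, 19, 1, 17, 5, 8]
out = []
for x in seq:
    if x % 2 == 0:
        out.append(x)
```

Let's trace through this code step by step.

Initialize: seq = [19, 19, 1, 17, 5, 8]
Initialize: out = []
Entering loop: for x in seq:
After iteration 1: x = 19, out = []
After iteration 2: x = 19, out = []
After iteration 3: x = 1, out = []
After iteration 4: x = 17, out = []
After iteration 5: x = 5, out = []
After iteration 6: x = 8, out = [8]
Loop ends.
len(out) = 1

Final answer: 1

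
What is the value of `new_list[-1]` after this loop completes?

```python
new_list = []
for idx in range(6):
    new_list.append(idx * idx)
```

Let's trace through this code step by step.

Initialize: new_list = []
Entering loop: for idx in range(6):
After iteration 1: idx = 0, new_list = [0]
After iteration 2: idx = 1, new_list = [0, 1]
After iteration 3: idx = 2, new_list = [0, 1, 4]
After iteration 4: idx = 3, new_list = [0, 1, 4, 9]
After iteration 5: idx = 4, new_list = [0, 1, 4, 9, 16]
After iteration 6: idx = 5, new_list = [0, 1, 4, 9, 16, 25]
Loop ends.
new_list[-1] = 25

Final answer: 25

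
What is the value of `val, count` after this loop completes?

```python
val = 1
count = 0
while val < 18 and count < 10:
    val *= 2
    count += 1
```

Let's trace through this code step by step.

Initialize: val = 1
Initialize: count = 0
Entering loop: while val < 18 and count < 10:
After iteration 1: val = 2, count = 1
After iteration 2: val = 4, count = 2
After iteration 3: val = 8, count = 3
After iteration 4: val = 16, count = 4
After iteration 5: val = 32, count = 5
Loop ends.

Final answer: 32, 5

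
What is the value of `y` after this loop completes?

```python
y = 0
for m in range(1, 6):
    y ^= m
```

Let's trace through this code step by step.

Initialize: y = 0
Entering loop: for m in range(1, 6):
After iteration 1: m = 1, y = 1
After iteration 2: m = 2, y = 3
After iteration 3: m = 3, y = 0
After iteration 4: m = 4, y = 4
After iteration 5: m = 5, y = 1
Loop ends.

Final answer: 1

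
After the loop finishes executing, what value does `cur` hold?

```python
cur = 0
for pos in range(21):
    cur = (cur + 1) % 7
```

Let's trace through this code step by step.

Initialize: cur = 0
Entering loop: for pos in range(21):
After iteration 1: pos = 0, cur = 1
After iteration 2: pos = 1, cur = 2
After iteration 3: pos = 2, cur = 3
After iteration 4: pos = 3, cur = 4
After iteration 5: pos = 4, cur = 5
After iteration 6: pos = 5, cur = 6
After iteration 7: pos = 6, cur = 0
After iteration 8: pos = 7, cur = 1
After iteration 9: pos = 8, cur = 2
After iteration 10: pos = 9, cur = 3
After iteration 11: pos = 10, cur = 4
After iteration 12: pos = 11, cur = 5
After iteration 13: pos = 12, cur = 6
After iteration 14: pos = 13, cur = 0
After iteration 15: pos = 14, cur = 1
After iteration 16: pos = 15, cur = 2
After iteration 17: pos = 16, cur = 3
After iteration 18: pos = 17, cur = 4
After iteration 19: pos = 18, cur = 5
After iteration 20: pos = 19, cur = 6
After iteration 21: pos = 20, cur = 0
Loop ends.

Final answer: 0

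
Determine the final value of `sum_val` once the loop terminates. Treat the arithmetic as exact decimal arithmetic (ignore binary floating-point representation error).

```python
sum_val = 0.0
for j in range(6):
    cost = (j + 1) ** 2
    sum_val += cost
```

Let's trace through this code step by step.

Initialize: sum_val = 0.0
Entering loop: for j in range(6):
After iteration 1: j = 0, sum_val = 1.0, cost = 1
After iteration 2: j = 1, sum_val = 5.0, cost = 4
After iteration 3: j = 2, sum_val = 14.0, cost = 9
After iteration 4: j = 3, sum_val = 30.0, cost = 16
After iteration 5: j = 4, sum_val = 55.0, cost = 25
After iteration 6: j = 5, sum_val = 91.0, cost = 36
Loop ends.

Final answer: 91.0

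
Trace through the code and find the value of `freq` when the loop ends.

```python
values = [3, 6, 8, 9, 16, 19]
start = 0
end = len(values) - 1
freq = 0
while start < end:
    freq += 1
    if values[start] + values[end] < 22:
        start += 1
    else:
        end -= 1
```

Let's trace through this code step by step.

Initialize: values = [3, 6, 8, 9, 16, 19]
Initialize: start = 0
Initialize: end = 5
Initialize: freq = 0
Entering loop: while start < end:
After iteration 1: start = 0, end = 4, freq = 1
After iteration 2: start = 1, end = 4, freq = 2
After iteration 3: start = 1, end = 3, freq = 3
After iteration 4: start = 2, end = 3, freq = 4
After iteration 5: start = 3, end = 3, freq = 5
Loop ends.

Final answer: 5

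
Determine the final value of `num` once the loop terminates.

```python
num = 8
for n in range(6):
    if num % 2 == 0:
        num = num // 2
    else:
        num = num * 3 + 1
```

Let's trace through this code step by step.

Initialize: num = 8
Entering loop: for n in range(6):
After iteration 1: n = 0, num = 4
After iteration 2: n = 1, num = 2
After iteration 3: n = 2, num = 1
After iteration 4: n = 3, num = 4
After iteration 5: n = 4, num = 2
After iteration 6: n = 5, num = 1
Loop ends.

Final answer: 1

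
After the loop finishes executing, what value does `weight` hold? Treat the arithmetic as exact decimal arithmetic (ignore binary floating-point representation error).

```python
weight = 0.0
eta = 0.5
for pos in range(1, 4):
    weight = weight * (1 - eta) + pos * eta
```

Let's trace through this code step by step.

Initialize: weight = 0.0
Initialize: eta = 0.5
Entering loop: for pos in range(1, 4):
After iteration 1: pos = 1, weight = 0.5
After iteration 2: pos = 2, weight = 1.25
After iteration 3: pos = 3, weight = 2.125
Loop ends.

Final answer: 2.125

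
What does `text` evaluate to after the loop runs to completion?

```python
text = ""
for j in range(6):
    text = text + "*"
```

Let's trace through this code step by step.

Initialize: text = ''
Entering loop: for j in range(6):
After iteration 1: j = 0, text = '*'
After iteration 2: j = 1, text = '**'
After iteration 3: j = 2, text = '***'
After iteration 4: j = 3, text = '****'
After iteration 5: j = 4, text = '*****'
After iteration 6: j = 5, text = '******'
Loop ends.

Final answer: '******'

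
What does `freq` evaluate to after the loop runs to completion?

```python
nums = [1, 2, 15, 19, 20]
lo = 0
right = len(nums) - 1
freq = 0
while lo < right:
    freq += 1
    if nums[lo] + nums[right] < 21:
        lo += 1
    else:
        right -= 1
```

Let's trace through this code step by step.

Initialize: nums = [1, 2, 15, 19, 20]
Initialize: lo = 0
Initialize: right = 4
Initialize: freq = 0
Entering loop: while lo < right:
After iteration 1: lo = 0, right = 3, freq = 1
After iteration 2: lo = 1, right = 3, freq = 2
After iteration 3: lo = 1, right = 2, freq = 3
After iteration 4: lo = 2, right = 2, freq = 4
Loop ends.

Final answer: 4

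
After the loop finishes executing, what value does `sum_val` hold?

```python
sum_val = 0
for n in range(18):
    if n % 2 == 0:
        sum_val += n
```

Let's trace through this code step by step.

Initialize: sum_val = 0
Entering loop: for n in range(18):
After iteration 1: n = 0, sum_val = 0
After iteration 2: n = 1, sum_val = 0
After iteration 3: n = 2, sum_val = 2
After iteration 4: n = 3, sum_val = 2
After iteration 5: n = 4, sum_val = 6
After iteration 6: n = 5, sum_val = 6
After iteration 7: n = 6, sum_val = 12
After iteration 8: n = 7, sum_val = 12
After iteration 9: n = 8, sum_val = 20
After iteration 10: n = 9, sum_val = 20
After iteration 11: n = 10, sum_val = 30
After iteration 12: n = 11, sum_val = 30
After iteration 13: n = 12, sum_val = 42
After iteration 14: n = 13, sum_val = 42
After iteration 15: n = 14, sum_val = 56
After iteration 16: n = 15, sum_val = 56
After iteration 17: n = 16, sum_val = 72
After iteration 18: n = 17, sum_val = 72
Loop ends.

Final answer: 72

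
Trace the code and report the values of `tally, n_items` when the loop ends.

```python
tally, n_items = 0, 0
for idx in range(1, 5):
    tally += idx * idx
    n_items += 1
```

Let's trace through this code step by step.

Initialize: tally = 0
Initialize: n_items = 0
Entering loop: for idx in range(1, 5):
After iteration 1: idx = 1, tally = 1, n_items = 1
After iteration 2: idx = 2, tally = 5, n_items = 2
After iteration 3: idx = 3, tally = 14, n_items = 3
After iteration 4: idx = 4, tally = 30, n_items = 4
Loop ends.

Final answer: 30, 4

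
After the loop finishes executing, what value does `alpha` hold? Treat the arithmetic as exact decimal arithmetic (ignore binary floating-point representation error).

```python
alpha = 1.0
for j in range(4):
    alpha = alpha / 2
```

Let's trace through this code step by step.

Initialize: alpha = 1.0
Entering loop: for j in range(4):
After iteration 1: j = 0, alpha = 0.5
After iteration 2: j = 1, alpha = 0.25
After iteration 3: j = 2, alpha = 0.125
After iteration 4: j = 3, alpha = 0.0625
Loop ends.

Final answer: 0.0625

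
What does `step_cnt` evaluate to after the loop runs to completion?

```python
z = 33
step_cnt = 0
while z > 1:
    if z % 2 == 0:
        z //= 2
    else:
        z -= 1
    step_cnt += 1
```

Let's trace through this code step by step.

Initialize: z = 33
Initialize: step_cnt = 0
Entering loop: while z > 1:
After iteration 1: z = 32, step_cnt = 1
After iteration 2: z = 16, step_cnt = 2
After iteration 3: z = 8, step_cnt = 3
After iteration 4: z = 4, step_cnt = 4
After iteration 5: z = 2, step_cnt = 5
After iteration 6: z = 1, step_cnt = 6
Loop ends.

Final answer: 6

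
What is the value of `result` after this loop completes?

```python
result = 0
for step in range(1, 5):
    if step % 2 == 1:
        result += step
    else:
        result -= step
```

Let's trace through this code step by step.

Initialize: result = 0
Entering loop: for step in range(1, 5):
After iteration 1: step = 1, result = 1
After iteration 2: step = 2, result = -1
After iteration 3: step = 3, result = 2
After iteration 4: step = 4, result = -2
Loop ends.

Final answer: -2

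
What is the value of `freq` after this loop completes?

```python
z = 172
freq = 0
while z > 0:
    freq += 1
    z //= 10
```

Let's trace through this code step by step.

Initialize: z = 172
Initialize: freq = 0
Entering loop: while z > 0:
After iteration 1: z = 17, freq = 1
After iteration 2: z = 1, freq = 2
After iteration 3: z = 0, freq = 3
Loop ends.

Final answer: 3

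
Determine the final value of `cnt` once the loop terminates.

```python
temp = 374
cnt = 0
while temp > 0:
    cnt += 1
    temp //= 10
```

Let's trace through this code step by step.

Initialize: temp = 374
Initialize: cnt = 0
Entering loop: while temp > 0:
After iteration 1: temp = 37, cnt = 1
After iteration 2: temp = 3, cnt = 2
After iteration 3: temp = 0, cnt = 3
Loop ends.

Final answer: 3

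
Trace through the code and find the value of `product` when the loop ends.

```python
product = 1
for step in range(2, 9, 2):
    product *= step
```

Let's trace through this code step by step.

Initialize: product = 1
Entering loop: for step in range(2, 9, 2):
After iteration 1: step = 2, product = 2
After iteration 2: step = 4, product = 8
After iteration 3: step = 6, product = 48
After iteration 4: step = 8, product = 384
Loop ends.

Final answer: 384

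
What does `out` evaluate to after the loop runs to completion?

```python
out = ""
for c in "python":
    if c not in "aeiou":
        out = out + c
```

Let's trace through this code step by step.

Initialize: out = ''
Entering loop: for c in "python":
After iteration 1: c = 'p', out = 'p'
After iteration 2: c = 'y', out = 'py'
After iteration 3: c = 't', out = 'pyt'
After iteration 4: c = 'h', out = 'pyth'
After iteration 5: c = 'o', out = 'pyth'
After iteration 6: c = 'n', out = 'pythn'
Loop ends.

Final answer: 'pythn'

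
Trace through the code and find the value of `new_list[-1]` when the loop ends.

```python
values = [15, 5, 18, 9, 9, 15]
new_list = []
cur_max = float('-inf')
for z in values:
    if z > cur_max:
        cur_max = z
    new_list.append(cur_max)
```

Let's trace through this code step by step.

Initialize: values = [15, 5, 18, 9, 9, 15]
Initialize: new_list = []
Initialize: cur_max = -inf
Entering loop: for z in values:
After iteration 1: z = 15, new_list = [15], cur_max = 15
After iteration 2: z = 5, new_list = [15, 15], cur_max = 15
After iteration 3: z = 18, new_list = [15, 15, 18], cur_max = 18
After iteration 4: z = 9, new_list = [15, 15, 18, 18], cur_max = 18
After iteration 5: z = 9, new_list = [15, 15, 18, 18, 18], cur_max = 18
After iteration 6: z = 15, new_list = [15, 15, 18, 18, 18, 18], cur_max = 18
Loop ends.
new_list[-1] = 18

Final answer: 18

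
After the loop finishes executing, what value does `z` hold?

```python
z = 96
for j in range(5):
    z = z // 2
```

Let's trace through this code step by step.

Initialize: z = 96
Entering loop: for j in range(5):
After iteration 1: j = 0, z = 48
After iteration 2: j = 1, z = 24
After iteration 3: j = 2, z = 12
After iteration 4: j = 3, z = 6
After iteration 5: j = 4, z = 3
Loop ends.

Final answer: 3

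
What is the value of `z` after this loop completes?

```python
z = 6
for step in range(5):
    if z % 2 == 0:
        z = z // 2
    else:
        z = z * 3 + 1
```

Let's trace through this code step by step.

Initialize: z = 6
Entering loop: for step in range(5):
After iteration 1: step = 0, z = 3
After iteration 2: step = 1, z = 10
After iteration 3: step = 2, z = 5
After iteration 4: step = 3, z = 16
After iteration 5: step = 4, z = 8
Loop ends.

Final answer: 8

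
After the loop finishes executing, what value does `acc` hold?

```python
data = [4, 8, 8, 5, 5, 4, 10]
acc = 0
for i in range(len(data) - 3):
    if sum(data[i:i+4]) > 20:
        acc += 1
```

Let's trace through this code step by step.

Initialize: data = [4, 8, 8, 5, 5, 4, 10]
Initialize: acc = 0
Entering loop: for i in range(len(data) - 3):
After iteration 1: i = 0, acc = 1
After iteration 2: i = 1, acc = 2
After iteration 3: i = 2, acc = 3
After iteration 4: i = 3, acc = 4
Loop ends.

Final answer: 4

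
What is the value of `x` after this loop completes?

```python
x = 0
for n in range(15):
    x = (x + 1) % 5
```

Let's trace through this code step by step.

Initialize: x = 0
Entering loop: for n in range(15):
After iteration 1: n = 0, x = 1
After iteration 2: n = 1, x = 2
After iteration 3: n = 2, x = 3
After iteration 4: n = 3, x = 4
After iteration 5: n = 4, x = 0
After iteration 6: n = 5, x = 1
After iteration 7: n = 6, x = 2
After iteration 8: n = 7, x = 3
After iteration 9: n = 8, x = 4
After iteration 10: n = 9, x = 0
After iteration 11: n = 10, x = 1
After iteration 12: n = 11, x = 2
After iteration 13: n = 12, x = 3
After iteration 14: n = 13, x = 4
After iteration 15: n = 14, x = 0
Loop ends.

Final answer: 0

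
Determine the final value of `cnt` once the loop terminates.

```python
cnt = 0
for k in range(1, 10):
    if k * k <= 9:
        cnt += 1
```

Let's trace through this code step by step.

Initialize: cnt = 0
Entering loop: for k in range(1, 10):
After iteration 1: k = 1, cnt = 1
After iteration 2: k = 2, cnt = 2
After iteration 3: k = 3, cnt = 3
After iteration 4: k = 4, cnt = 3
After iteration 5: k = 5, cnt = 3
After iteration 6: k = 6, cnt = 3
After iteration 7: k = 7, cnt = 3
After iteration 8: k = 8, cnt = 3
After iteration 9: k = 9, cnt = 3
Loop ends.

Final answer: 3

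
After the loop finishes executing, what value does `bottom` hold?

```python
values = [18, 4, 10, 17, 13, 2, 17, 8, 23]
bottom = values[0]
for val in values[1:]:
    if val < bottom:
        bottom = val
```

Let's trace through this code step by step.

Initialize: values = [18, 4, 10, 17, 13, 2, 17, 8, 23]
Initialize: bottom = 18
Entering loop: for val in values[1:]:
After iteration 1: val = 4, bottom = 4
After iteration 2: val = 10, bottom = 4
After iteration 3: val = 17, bottom = 4
After iteration 4: val = 13, bottom = 4
After iteration 5: val = 2, bottom = 2
After iteration 6: val = 17, bottom = 2
After iteration 7: val = 8, bottom = 2
After iteration 8: val = 23, bottom = 2
Loop ends.

Final answer: 2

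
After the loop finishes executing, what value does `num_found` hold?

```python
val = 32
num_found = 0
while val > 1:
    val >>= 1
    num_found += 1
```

Let's trace through this code step by step.

Initialize: val = 32
Initialize: num_found = 0
Entering loop: while val > 1:
After iteration 1: val = 16, num_found = 1
After iteration 2: val = 8, num_found = 2
After iteration 3: val = 4, num_found = 3
After iteration 4: val = 2, num_found = 4
After iteration 5: val = 1, num_found = 5
Loop ends.

Final answer: 5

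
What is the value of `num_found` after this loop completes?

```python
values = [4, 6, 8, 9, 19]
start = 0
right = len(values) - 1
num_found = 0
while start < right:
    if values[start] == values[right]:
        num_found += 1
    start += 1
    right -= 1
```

Let's trace through this code step by step.

Initialize: values = [4, 6, 8, 9, 19]
Initialize: start = 0
Initialize: right = 4
Initialize: num_found = 0
Entering loop: while start < right:
After iteration 1: start = 1, right = 3, num_found = 0
After iteration 2: start = 2, right = 2, num_found = 0
Loop ends.

Final answer: 0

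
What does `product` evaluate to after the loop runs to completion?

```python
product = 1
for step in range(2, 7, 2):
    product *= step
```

Let's trace through this code step by step.

Initialize: product = 1
Entering loop: for step in range(2, 7, 2):
After iteration 1: step = 2, product = 2
After iteration 2: step = 4, product = 8
After iteration 3: step = 6, product = 48
Loop ends.

Final answer: 48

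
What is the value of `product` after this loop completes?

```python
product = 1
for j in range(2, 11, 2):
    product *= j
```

Let's trace through this code step by step.

Initialize: product = 1
Entering loop: for j in range(2, 11, 2):
After iteration 1: j = 2, product = 2
After iteration 2: j = 4, product = 8
After iteration 3: j = 6, product = 48
After iteration 4: j = 8, product = 384
After iteration 5: j = 10, product = 3840
Loop ends.

Final answer: 3840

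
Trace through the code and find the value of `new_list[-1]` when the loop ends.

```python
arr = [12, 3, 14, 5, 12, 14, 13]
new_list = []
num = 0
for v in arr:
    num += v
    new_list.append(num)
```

Let's trace through this code step by step.

Initialize: arr = [12, 3, 14, 5, 12, 14, 13]
Initialize: new_list = []
Initialize: num = 0
Entering loop: for v in arr:
After iteration 1: v = 12, new_list = [12], num = 12
After iteration 2: v = 3, new_list = [12, 15], num = 15
After iteration 3: v = 14, new_list = [12, 15, 29], num = 29
After iteration 4: v = 5, new_list = [12, 15, 29, 34], num = 34
After iteration 5: v = 12, new_list = [12, 15, 29, 34, 46], num = 46
After iteration 6: v = 14, new_list = [12, 15, 29, 34, 46, 60], num = 60
After iteration 7: v = 13, new_list = [12, 15, 29, 34, 46, 60, 73], num = 73
Loop ends.
new_list[-1] = 73

Final answer: 73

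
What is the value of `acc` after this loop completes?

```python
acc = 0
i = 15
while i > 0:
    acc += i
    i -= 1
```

Let's trace through this code step by step.

Initialize: acc = 0
Initialize: i = 15
Entering loop: while i > 0:
After iteration 1: acc = 15, i = 14
After iteration 2: acc = 29, i = 13
After iteration 3: acc = 42, i = 12
After iteration 4: acc = 54, i = 11
After iteration 5: acc = 65, i = 10
After iteration 6: acc = 75, i = 9
After iteration 7: acc = 84, i = 8
After iteration 8: acc = 92, i = 7
After iteration 9: acc = 99, i = 6
After iteration 10: acc = 105, i = 5
After iteration 11: acc = 110, i = 4
After iteration 12: acc = 114, i = 3
After iteration 13: acc = 117, i = 2
After iteration 14: acc = 119, i = 1
After iteration 15: acc = 120, i = 0
Loop ends.

Final answer: 120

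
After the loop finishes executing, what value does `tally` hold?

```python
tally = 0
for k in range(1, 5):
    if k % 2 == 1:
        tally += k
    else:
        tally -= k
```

Let's trace through this code step by step.

Initialize: tally = 0
Entering loop: for k in range(1, 5):
After iteration 1: k = 1, tally = 1
After iteration 2: k = 2, tally = -1
After iteration 3: k = 3, tally = 2
After iteration 4: k = 4, tally = -2
Loop ends.

Final answer: -2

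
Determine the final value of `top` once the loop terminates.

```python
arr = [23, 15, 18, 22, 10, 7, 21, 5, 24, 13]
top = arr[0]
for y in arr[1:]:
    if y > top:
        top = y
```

Let's trace through this code step by step.

Initialize: arr = [23, 15, 18, 22, 10, 7, 21, 5, 24, 13]
Initialize: top = 23
Entering loop: for y in arr[1:]:
After iteration 1: y = 15, top = 23
After iteration 2: y = 18, top = 23
After iteration 3: y = 22, top = 23
After iteration 4: y = 10, top = 23
After iteration 5: y = 7, top = 23
After iteration 6: y = 21, top = 23
After iteration 7: y = 5, top = 23
After iteration 8: y = 24, top = 24
After iteration 9: y = 13, top = 24
Loop ends.

Final answer: 24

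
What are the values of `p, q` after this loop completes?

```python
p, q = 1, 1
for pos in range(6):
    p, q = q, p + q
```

Let's trace through this code step by step.

Initialize: p = 1
Initialize: q = 1
Entering loop: for pos in range(6):
After iteration 1: pos = 0, p = 1, q = 2
After iteration 2: pos = 1, p = 2, q = 3
After iteration 3: pos = 2, p = 3, q = 5
After iteration 4: pos = 3, p = 5, q = 8
After iteration 5: pos = 4, p = 8, q = 13
After iteration 6: pos = 5, p = 13, q = 21
Loop ends.

Final answer: 13, 21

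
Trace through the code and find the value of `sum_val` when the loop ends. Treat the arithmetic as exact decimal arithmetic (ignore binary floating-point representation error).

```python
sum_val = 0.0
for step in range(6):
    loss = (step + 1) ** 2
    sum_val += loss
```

Let's trace through this code step by step.

Initialize: sum_val = 0.0
Entering loop: for step in range(6):
After iteration 1: step = 0, sum_val = 1.0, loss = 1
After iteration 2: step = 1, sum_val = 5.0, loss = 4
After iteration 3: step = 2, sum_val = 14.0, loss = 9
After iteration 4: step = 3, sum_val = 30.0, loss = 16
After iteration 5: step = 4, sum_val = 55.0, loss = 25
After iteration 6: step = 5, sum_val = 91.0, loss = 36
Loop ends.

Final answer: 91.0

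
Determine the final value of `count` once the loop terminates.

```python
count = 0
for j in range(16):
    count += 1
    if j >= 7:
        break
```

Let's trace through this code step by step.

Initialize: count = 0
Entering loop: for j in range(16):
After iteration 1: j = 0, count = 1
After iteration 2: j = 1, count = 2
After iteration 3: j = 2, count = 3
After iteration 4: j = 3, count = 4
After iteration 5: j = 4, count = 5
After iteration 6: j = 5, count = 6
After iteration 7: j = 6, count = 7
After iteration 8: j = 7, count = 8
Loop ends.

Final answer: 8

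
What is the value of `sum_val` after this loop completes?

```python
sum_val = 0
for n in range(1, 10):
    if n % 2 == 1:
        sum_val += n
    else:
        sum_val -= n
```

Let's trace through this code step by step.

Initialize: sum_val = 0
Entering loop: for n in range(1, 10):
After iteration 1: n = 1, sum_val = 1
After iteration 2: n = 2, sum_val = -1
After iteration 3: n = 3, sum_val = 2
After iteration 4: n = 4, sum_val = -2
After iteration 5: n = 5, sum_val = 3
After iteration 6: n = 6, sum_val = -3
After iteration 7: n = 7, sum_val = 4
After iteration 8: n = 8, sum_val = -4
After iteration 9: n = 9, sum_val = 5
Loop ends.

Final answer: 5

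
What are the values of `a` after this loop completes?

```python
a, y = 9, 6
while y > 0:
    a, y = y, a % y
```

Let's trace through this code step by step.

Initialize: a = 9
Initialize: y = 6
Entering loop: while y > 0:
After iteration 1: a = 6, y = 3
After iteration 2: a = 3, y = 0
Loop ends.

Final answer: 3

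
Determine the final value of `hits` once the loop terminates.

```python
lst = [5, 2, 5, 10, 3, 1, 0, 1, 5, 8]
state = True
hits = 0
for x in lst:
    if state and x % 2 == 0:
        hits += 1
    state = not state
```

Let's trace through this code step by step.

Initialize: lst = [5, 2, 5, 10, 3, 1, 0, 1, 5, 8]
Initialize: state = True
Initialize: hits = 0
Entering loop: for x in lst:
After iteration 1: x = 5, state = False, hits = 0
After iteration 2: x = 2, state = True, hits = 0
After iteration 3: x = 5, state = False, hits = 0
After iteration 4: x = 10, state = True, hits = 0
After iteration 5: x = 3, state = False, hits = 0
After iteration 6: x = 1, state = True, hits = 0
After iteration 7: x = 0, state = False, hits = 1
After iteration 8: x = 1, state = True, hits = 1
After iteration 9: x = 5, state = False, hits = 1
After iteration 10: x = 8, state = True, hits = 1
Loop ends.

Final answer: 1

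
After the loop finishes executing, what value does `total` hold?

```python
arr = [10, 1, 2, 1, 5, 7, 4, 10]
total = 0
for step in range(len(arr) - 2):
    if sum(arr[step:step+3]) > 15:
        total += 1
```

Let's trace through this code step by step.

Initialize: arr = [10, 1, 2, 1, 5, 7, 4, 10]
Initialize: total = 0
Entering loop: for step in range(len(arr) - 2):
After iteration 1: step = 0, total = 0
After iteration 2: step = 1, total = 0
After iteration 3: step = 2, total = 0
After iteration 4: step = 3, total = 0
After iteration 5: step = 4, total = 1
After iteration 6: step = 5, total = 2
Loop ends.

Final answer: 2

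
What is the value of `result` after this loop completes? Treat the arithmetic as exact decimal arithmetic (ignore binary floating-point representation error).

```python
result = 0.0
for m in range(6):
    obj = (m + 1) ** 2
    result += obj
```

Let's trace through this code step by step.

Initialize: result = 0.0
Entering loop: for m in range(6):
After iteration 1: m = 0, result = 1.0, obj = 1
After iteration 2: m = 1, result = 5.0, obj = 4
After iteration 3: m = 2, result = 14.0, obj = 9
After iteration 4: m = 3, result = 30.0, obj = 16
After iteration 5: m = 4, result = 55.0, obj = 25
After iteration 6: m = 5, result = 91.0, obj = 36
Loop ends.

Final answer: 91.0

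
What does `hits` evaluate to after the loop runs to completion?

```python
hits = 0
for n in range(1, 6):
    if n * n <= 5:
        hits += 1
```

Let's trace through this code step by step.

Initialize: hits = 0
Entering loop: for n in range(1, 6):
After iteration 1: n = 1, hits = 1
After iteration 2: n = 2, hits = 2
After iteration 3: n = 3, hits = 2
After iteration 4: n = 4, hits = 2
After iteration 5: n = 5, hits = 2
Loop ends.

Final answer: 2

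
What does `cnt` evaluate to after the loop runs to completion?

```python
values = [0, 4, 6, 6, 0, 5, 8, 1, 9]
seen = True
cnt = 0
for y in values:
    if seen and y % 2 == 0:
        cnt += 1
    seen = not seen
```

Let's trace through this code step by step.

Initialize: values = [0, 4, 6, 6, 0, 5, 8, 1, 9]
Initialize: seen = True
Initialize: cnt = 0
Entering loop: for y in values:
After iteration 1: y = 0, seen = False, cnt = 1
After iteration 2: y = 4, seen = True, cnt = 1
After iteration 3: y = 6, seen = False, cnt = 2
After iteration 4: y = 6, seen = True, cnt = 2
After iteration 5: y = 0, seen = False, cnt = 3
After iteration 6: y = 5, seen = True, cnt = 3
After iteration 7: y = 8, seen = False, cnt = 4
After iteration 8: y = 1, seen = True, cnt = 4
After iteration 9: y = 9, seen = False, cnt = 4
Loop ends.

Final answer: 4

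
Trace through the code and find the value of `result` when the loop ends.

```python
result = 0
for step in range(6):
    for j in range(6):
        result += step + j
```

Let's trace through this code step by step.

Initialize: result = 0
Entering loop: for step in range(6):
After iteration 1: step = 0, result = 15
After iteration 2: step = 1, result = 36
After iteration 3: step = 2, result = 63
After iteration 4: step = 3, result = 96
After iteration 5: step = 4, result = 135
After iteration 6: step = 5, result = 180
Loop ends.

Final answer: 180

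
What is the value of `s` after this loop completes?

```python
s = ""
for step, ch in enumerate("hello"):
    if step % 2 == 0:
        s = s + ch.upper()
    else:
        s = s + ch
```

Let's trace through this code step by step.

Initialize: s = ''
Entering loop: for step, ch in enumerate("hello"):
After iteration 1: step = 0, ch = 'h', s = 'H'
After iteration 2: step = 1, ch = 'e', s = 'He'
After iteration 3: step = 2, ch = 'l', s = 'HeL'
After iteration 4: step = 3, ch = 'l', s = 'HeLl'
After iteration 5: step = 4, ch = 'o', s = 'HeLlO'
Loop ends.

Final answer: 'HeLlO'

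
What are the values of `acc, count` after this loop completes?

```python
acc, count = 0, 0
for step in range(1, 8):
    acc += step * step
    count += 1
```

Let's trace through this code step by step.

Initialize: acc = 0
Initialize: count = 0
Entering loop: for step in range(1, 8):
After iteration 1: step = 1, acc = 1, count = 1
After iteration 2: step = 2, acc = 5, count = 2
After iteration 3: step = 3, acc = 14, count = 3
After iteration 4: step = 4, acc = 30, count = 4
After iteration 5: step = 5, acc = 55, count = 5
After iteration 6: step = 6, acc = 91, count = 6
After iteration 7: step = 7, acc = 140, count = 7
Loop ends.

Final answer: 140, 7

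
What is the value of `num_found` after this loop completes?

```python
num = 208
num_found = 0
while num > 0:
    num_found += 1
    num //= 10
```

Let's trace through this code step by step.

Initialize: num = 208
Initialize: num_found = 0
Entering loop: while num > 0:
After iteration 1: num = 20, num_found = 1
After iteration 2: num = 2, num_found = 2
After iteration 3: num = 0, num_found = 3
Loop ends.

Final answer: 3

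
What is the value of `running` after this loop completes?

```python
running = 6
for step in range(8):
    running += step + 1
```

Let's trace through this code step by step.

Initialize: running = 6
Entering loop: for step in range(8):
After iteration 1: step = 0, running = 7
After iteration 2: step = 1, running = 9
After iteration 3: step = 2, running = 12
After iteration 4: step = 3, running = 16
After iteration 5: step = 4, running = 21
After iteration 6: step = 5, running = 27
After iteration 7: step = 6, running = 34
After iteration 8: step = 7, running = 42
Loop ends.

Final answer: 42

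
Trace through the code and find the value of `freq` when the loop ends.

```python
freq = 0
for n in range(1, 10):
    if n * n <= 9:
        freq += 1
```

Let's trace through this code step by step.

Initialize: freq = 0
Entering loop: for n in range(1, 10):
After iteration 1: n = 1, freq = 1
After iteration 2: n = 2, freq = 2
After iteration 3: n = 3, freq = 3
After iteration 4: n = 4, freq = 3
After iteration 5: n = 5, freq = 3
After iteration 6: n = 6, freq = 3
After iteration 7: n = 7, freq = 3
After iteration 8: n = 8, freq = 3
After iteration 9: n = 9, freq = 3
Loop ends.

Final answer: 3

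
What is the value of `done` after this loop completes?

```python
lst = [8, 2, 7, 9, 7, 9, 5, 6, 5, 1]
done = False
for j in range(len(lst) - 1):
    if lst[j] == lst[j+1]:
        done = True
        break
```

Let's trace through this code step by step.

Initialize: lst = [8, 2, 7, 9, 7, 9, 5, 6, 5, 1]
Initialize: done = False
Entering loop: for j in range(len(lst) - 1):
After iteration 1: j = 0, done = False
After iteration 2: j = 1, done = False
After iteration 3: j = 2, done = False
After iteration 4: j = 3, done = False
After iteration 5: j = 4, done = False
After iteration 6: j = 5, done = False
After iteration 7: j = 6, done = False
After iteration 8: j = 7, done = False
After iteration 9: j = 8, done = False
Loop ends.

Final answer: False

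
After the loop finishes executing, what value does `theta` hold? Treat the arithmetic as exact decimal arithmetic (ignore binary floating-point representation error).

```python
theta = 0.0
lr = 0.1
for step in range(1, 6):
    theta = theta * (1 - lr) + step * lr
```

Let's trace through this code step by step.

Initialize: theta = 0.0
Initialize: lr = 0.1
Entering loop: for step in range(1, 6):
After iteration 1: step = 1, theta = 0.1
After iteration 2: step = 2, theta = 0.29
After iteration 3: step = 3, theta = 0.561
After iteration 4: step = 4, theta = 0.9049
After iteration 5: step = 5, theta = 1.31441
Loop ends.

Final answer: 1.31441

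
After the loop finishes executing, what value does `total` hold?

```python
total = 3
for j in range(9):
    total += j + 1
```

Let's trace through this code step by step.

Initialize: total = 3
Entering loop: for j in range(9):
After iteration 1: j = 0, total = 4
After iteration 2: j = 1, total = 6
After iteration 3: j = 2, total = 9
After iteration 4: j = 3, total = 13
After iteration 5: j = 4, total = 18
After iteration 6: j = 5, total = 24
After iteration 7: j = 6, total = 31
After iteration 8: j = 7, total = 39
After iteration 9: j = 8, total = 48
Loop ends.

Final answer: 48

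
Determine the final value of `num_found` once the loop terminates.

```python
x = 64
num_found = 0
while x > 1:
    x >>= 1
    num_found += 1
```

Let's trace through this code step by step.

Initialize: x = 64
Initialize: num_found = 0
Entering loop: while x > 1:
After iteration 1: x = 32, num_found = 1
After iteration 2: x = 16, num_found = 2
After iteration 3: x = 8, num_found = 3
After iteration 4: x = 4, num_found = 4
After iteration 5: x = 2, num_found = 5
After iteration 6: x = 1, num_found = 6
Loop ends.

Final answer: 6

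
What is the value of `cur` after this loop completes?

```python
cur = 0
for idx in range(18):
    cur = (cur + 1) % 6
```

Let's trace through this code step by step.

Initialize: cur = 0
Entering loop: for idx in range(18):
After iteration 1: idx = 0, cur = 1
After iteration 2: idx = 1, cur = 2
After iteration 3: idx = 2, cur = 3
After iteration 4: idx = 3, cur = 4
After iteration 5: idx = 4, cur = 5
After iteration 6: idx = 5, cur = 0
After iteration 7: idx = 6, cur = 1
After iteration 8: idx = 7, cur = 2
After iteration 9: idx = 8, cur = 3
After iteration 10: idx = 9, cur = 4
After iteration 11: idx = 10, cur = 5
After iteration 12: idx = 11, cur = 0
After iteration 13: idx = 12, cur = 1
After iteration 14: idx = 13, cur = 2
After iteration 15: idx = 14, cur = 3
After iteration 16: idx = 15, cur = 4
After iteration 17: idx = 16, cur = 5
After iteration 18: idx = 17, cur = 0
Loop ends.

Final answer: 0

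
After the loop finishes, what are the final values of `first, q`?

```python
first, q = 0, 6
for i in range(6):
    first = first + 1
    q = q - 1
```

Let's trace through this code step by step.

Initialize: first = 0
Initialize: q = 6
Entering loop: for i in range(6):
After iteration 1: i = 0, first = 1, q = 5
After iteration 2: i = 1, first = 2, q = 4
After iteration 3: i = 2, first = 3, q = 3
After iteration 4: i = 3, first = 4, q = 2
After iteration 5: i = 4, first = 5, q = 1
After iteration 6: i = 5, first = 6, q = 0
Loop ends.

Final answer: 6, 0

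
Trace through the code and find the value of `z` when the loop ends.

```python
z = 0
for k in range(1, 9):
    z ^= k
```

Let's trace through this code step by step.

Initialize: z = 0
Entering loop: for k in range(1, 9):
After iteration 1: k = 1, z = 1
After iteration 2: k = 2, z = 3
After iteration 3: k = 3, z = 0
After iteration 4: k = 4, z = 4
After iteration 5: k = 5, z = 1
After iteration 6: k = 6, z = 7
After iteration 7: k = 7, z = 0
After iteration 8: k = 8, z = 8
Loop ends.

Final answer: 8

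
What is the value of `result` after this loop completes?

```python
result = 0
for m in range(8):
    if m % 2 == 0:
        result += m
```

Let's trace through this code step by step.

Initialize: result = 0
Entering loop: for m in range(8):
After iteration 1: m = 0, result = 0
After iteration 2: m = 1, result = 0
After iteration 3: m = 2, result = 2
After iteration 4: m = 3, result = 2
After iteration 5: m = 4, result = 6
After iteration 6: m = 5, result = 6
After iteration 7: m = 6, result = 12
After iteration 8: m = 7, result = 12
Loop ends.

Final answer: 12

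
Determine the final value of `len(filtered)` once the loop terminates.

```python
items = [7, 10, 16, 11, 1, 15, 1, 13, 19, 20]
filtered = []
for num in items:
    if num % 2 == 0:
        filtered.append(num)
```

Let's trace through this code step by step.

Initialize: items = [7, 10, 16, 11, 1, 15, 1, 13, 19, 20]
Initialize: filtered = []
Entering loop: for num in items:
After iteration 1: num = 7, filtered = []
After iteration 2: num = 10, filtered = [10]
After iteration 3: num = 16, filtered = [10, 16]
After iteration 4: num = 11, filtered = [10, 16]
After iteration 5: num = 1, filtered = [10, 16]
After iteration 6: num = 15, filtered = [10, 16]
After iteration 7: num = 1, filtered = [10, 16]
After iteration 8: num = 13, filtered = [10, 16]
After iteration 9: num = 19, filtered = [10, 16]
After iteration 10: num = 20, filtered = [10, 16, 20]
Loop ends.
len(filtered) = 3

Final answer: 3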